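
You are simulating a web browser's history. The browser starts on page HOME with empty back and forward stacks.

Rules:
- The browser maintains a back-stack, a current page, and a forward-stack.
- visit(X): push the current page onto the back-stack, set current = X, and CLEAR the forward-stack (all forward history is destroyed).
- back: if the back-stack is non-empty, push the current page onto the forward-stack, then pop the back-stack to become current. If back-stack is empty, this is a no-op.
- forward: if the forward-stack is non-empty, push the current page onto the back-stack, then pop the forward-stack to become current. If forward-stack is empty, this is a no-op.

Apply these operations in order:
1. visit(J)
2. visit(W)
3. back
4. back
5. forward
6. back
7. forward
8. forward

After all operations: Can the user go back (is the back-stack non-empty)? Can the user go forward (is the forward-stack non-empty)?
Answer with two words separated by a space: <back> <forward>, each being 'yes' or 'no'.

After 1 (visit(J)): cur=J back=1 fwd=0
After 2 (visit(W)): cur=W back=2 fwd=0
After 3 (back): cur=J back=1 fwd=1
After 4 (back): cur=HOME back=0 fwd=2
After 5 (forward): cur=J back=1 fwd=1
After 6 (back): cur=HOME back=0 fwd=2
After 7 (forward): cur=J back=1 fwd=1
After 8 (forward): cur=W back=2 fwd=0

Answer: yes no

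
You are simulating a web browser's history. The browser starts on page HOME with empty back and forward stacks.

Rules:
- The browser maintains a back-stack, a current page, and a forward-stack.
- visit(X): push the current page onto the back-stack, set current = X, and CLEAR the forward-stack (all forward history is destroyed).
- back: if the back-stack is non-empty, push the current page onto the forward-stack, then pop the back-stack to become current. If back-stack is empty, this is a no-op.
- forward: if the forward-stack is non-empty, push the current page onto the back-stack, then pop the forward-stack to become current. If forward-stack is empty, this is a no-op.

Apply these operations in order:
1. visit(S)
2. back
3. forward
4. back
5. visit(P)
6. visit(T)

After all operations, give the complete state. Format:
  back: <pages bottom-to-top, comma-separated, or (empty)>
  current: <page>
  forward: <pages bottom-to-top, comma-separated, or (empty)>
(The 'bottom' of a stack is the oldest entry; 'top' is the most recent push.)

Answer: back: HOME,P
current: T
forward: (empty)

Derivation:
After 1 (visit(S)): cur=S back=1 fwd=0
After 2 (back): cur=HOME back=0 fwd=1
After 3 (forward): cur=S back=1 fwd=0
After 4 (back): cur=HOME back=0 fwd=1
After 5 (visit(P)): cur=P back=1 fwd=0
After 6 (visit(T)): cur=T back=2 fwd=0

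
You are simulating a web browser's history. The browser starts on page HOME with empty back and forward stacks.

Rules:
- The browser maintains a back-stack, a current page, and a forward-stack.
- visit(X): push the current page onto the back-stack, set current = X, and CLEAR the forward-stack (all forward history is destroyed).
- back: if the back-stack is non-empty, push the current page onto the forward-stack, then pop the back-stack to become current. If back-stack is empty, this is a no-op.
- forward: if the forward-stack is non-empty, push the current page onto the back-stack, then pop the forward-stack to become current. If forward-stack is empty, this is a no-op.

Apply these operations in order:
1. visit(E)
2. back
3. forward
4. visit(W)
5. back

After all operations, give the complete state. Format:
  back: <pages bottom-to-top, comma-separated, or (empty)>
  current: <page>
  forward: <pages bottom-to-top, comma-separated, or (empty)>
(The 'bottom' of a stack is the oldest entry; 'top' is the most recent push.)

After 1 (visit(E)): cur=E back=1 fwd=0
After 2 (back): cur=HOME back=0 fwd=1
After 3 (forward): cur=E back=1 fwd=0
After 4 (visit(W)): cur=W back=2 fwd=0
After 5 (back): cur=E back=1 fwd=1

Answer: back: HOME
current: E
forward: W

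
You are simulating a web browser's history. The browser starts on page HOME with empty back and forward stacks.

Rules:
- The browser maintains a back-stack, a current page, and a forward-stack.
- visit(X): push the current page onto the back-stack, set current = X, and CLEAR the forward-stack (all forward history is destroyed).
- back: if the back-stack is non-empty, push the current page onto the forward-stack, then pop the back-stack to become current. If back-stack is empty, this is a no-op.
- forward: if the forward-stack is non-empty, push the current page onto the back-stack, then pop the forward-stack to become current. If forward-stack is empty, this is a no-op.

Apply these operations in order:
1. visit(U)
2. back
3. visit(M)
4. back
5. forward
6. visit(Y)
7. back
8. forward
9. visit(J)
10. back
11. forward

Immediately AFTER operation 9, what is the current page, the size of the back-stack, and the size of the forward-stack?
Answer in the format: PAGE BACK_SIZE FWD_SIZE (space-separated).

After 1 (visit(U)): cur=U back=1 fwd=0
After 2 (back): cur=HOME back=0 fwd=1
After 3 (visit(M)): cur=M back=1 fwd=0
After 4 (back): cur=HOME back=0 fwd=1
After 5 (forward): cur=M back=1 fwd=0
After 6 (visit(Y)): cur=Y back=2 fwd=0
After 7 (back): cur=M back=1 fwd=1
After 8 (forward): cur=Y back=2 fwd=0
After 9 (visit(J)): cur=J back=3 fwd=0

J 3 0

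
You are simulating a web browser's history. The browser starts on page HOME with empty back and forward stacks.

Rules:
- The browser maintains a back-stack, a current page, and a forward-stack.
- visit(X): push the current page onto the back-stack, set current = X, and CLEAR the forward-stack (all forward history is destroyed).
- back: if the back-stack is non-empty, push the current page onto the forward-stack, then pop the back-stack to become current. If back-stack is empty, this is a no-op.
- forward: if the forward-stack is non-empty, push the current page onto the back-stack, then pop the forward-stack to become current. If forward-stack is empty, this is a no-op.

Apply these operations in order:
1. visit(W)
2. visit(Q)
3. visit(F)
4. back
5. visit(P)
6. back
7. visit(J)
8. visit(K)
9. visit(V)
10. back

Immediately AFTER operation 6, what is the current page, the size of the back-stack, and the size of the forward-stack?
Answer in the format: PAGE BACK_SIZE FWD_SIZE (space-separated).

After 1 (visit(W)): cur=W back=1 fwd=0
After 2 (visit(Q)): cur=Q back=2 fwd=0
After 3 (visit(F)): cur=F back=3 fwd=0
After 4 (back): cur=Q back=2 fwd=1
After 5 (visit(P)): cur=P back=3 fwd=0
After 6 (back): cur=Q back=2 fwd=1

Q 2 1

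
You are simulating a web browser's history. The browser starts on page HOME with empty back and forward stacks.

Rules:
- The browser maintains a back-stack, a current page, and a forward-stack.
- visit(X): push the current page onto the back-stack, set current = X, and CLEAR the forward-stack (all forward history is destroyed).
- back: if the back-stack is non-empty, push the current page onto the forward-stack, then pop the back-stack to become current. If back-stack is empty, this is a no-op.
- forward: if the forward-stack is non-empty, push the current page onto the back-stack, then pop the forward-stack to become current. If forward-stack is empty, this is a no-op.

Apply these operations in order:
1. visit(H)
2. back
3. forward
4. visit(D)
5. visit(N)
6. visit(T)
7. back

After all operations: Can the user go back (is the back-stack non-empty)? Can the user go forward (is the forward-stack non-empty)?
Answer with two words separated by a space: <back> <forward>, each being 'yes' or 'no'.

After 1 (visit(H)): cur=H back=1 fwd=0
After 2 (back): cur=HOME back=0 fwd=1
After 3 (forward): cur=H back=1 fwd=0
After 4 (visit(D)): cur=D back=2 fwd=0
After 5 (visit(N)): cur=N back=3 fwd=0
After 6 (visit(T)): cur=T back=4 fwd=0
After 7 (back): cur=N back=3 fwd=1

Answer: yes yes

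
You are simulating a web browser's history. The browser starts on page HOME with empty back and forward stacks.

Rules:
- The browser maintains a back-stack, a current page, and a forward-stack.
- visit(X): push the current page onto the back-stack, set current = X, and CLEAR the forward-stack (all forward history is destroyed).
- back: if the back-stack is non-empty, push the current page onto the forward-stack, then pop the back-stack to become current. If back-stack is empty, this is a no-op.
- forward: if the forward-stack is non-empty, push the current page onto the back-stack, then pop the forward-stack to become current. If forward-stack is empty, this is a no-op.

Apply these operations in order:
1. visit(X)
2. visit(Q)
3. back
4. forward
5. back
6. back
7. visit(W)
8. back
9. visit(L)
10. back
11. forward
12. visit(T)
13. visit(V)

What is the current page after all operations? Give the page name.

After 1 (visit(X)): cur=X back=1 fwd=0
After 2 (visit(Q)): cur=Q back=2 fwd=0
After 3 (back): cur=X back=1 fwd=1
After 4 (forward): cur=Q back=2 fwd=0
After 5 (back): cur=X back=1 fwd=1
After 6 (back): cur=HOME back=0 fwd=2
After 7 (visit(W)): cur=W back=1 fwd=0
After 8 (back): cur=HOME back=0 fwd=1
After 9 (visit(L)): cur=L back=1 fwd=0
After 10 (back): cur=HOME back=0 fwd=1
After 11 (forward): cur=L back=1 fwd=0
After 12 (visit(T)): cur=T back=2 fwd=0
After 13 (visit(V)): cur=V back=3 fwd=0

Answer: V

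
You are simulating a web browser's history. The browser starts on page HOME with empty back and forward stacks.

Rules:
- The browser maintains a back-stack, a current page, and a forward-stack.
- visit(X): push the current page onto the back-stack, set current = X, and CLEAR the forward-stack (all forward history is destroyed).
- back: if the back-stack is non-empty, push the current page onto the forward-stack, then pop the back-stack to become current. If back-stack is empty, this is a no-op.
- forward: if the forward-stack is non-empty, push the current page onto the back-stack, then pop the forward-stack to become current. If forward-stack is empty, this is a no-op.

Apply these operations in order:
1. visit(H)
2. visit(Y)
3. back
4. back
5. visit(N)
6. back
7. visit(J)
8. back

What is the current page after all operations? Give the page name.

After 1 (visit(H)): cur=H back=1 fwd=0
After 2 (visit(Y)): cur=Y back=2 fwd=0
After 3 (back): cur=H back=1 fwd=1
After 4 (back): cur=HOME back=0 fwd=2
After 5 (visit(N)): cur=N back=1 fwd=0
After 6 (back): cur=HOME back=0 fwd=1
After 7 (visit(J)): cur=J back=1 fwd=0
After 8 (back): cur=HOME back=0 fwd=1

Answer: HOME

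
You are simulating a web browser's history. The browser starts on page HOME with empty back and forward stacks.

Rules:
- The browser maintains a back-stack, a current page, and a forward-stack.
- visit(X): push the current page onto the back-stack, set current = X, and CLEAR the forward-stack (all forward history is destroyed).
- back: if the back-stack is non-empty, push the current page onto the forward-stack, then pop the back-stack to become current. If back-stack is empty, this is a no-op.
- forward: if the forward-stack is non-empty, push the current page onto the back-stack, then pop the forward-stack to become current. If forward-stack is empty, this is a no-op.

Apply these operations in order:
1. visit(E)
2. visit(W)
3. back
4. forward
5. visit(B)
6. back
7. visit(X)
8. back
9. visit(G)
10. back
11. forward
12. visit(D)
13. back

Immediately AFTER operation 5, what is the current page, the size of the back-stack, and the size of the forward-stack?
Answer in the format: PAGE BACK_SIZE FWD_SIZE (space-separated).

After 1 (visit(E)): cur=E back=1 fwd=0
After 2 (visit(W)): cur=W back=2 fwd=0
After 3 (back): cur=E back=1 fwd=1
After 4 (forward): cur=W back=2 fwd=0
After 5 (visit(B)): cur=B back=3 fwd=0

B 3 0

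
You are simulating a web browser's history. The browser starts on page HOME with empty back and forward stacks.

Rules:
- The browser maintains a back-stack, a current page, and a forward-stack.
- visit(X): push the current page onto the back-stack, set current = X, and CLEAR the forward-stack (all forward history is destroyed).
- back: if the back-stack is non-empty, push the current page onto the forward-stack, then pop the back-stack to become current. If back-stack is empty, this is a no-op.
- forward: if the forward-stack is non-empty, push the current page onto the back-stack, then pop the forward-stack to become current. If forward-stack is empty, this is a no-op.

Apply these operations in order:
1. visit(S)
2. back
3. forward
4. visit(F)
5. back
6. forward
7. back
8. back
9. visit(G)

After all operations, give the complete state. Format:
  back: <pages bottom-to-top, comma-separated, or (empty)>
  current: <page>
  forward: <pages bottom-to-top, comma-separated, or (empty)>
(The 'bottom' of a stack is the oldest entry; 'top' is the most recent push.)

After 1 (visit(S)): cur=S back=1 fwd=0
After 2 (back): cur=HOME back=0 fwd=1
After 3 (forward): cur=S back=1 fwd=0
After 4 (visit(F)): cur=F back=2 fwd=0
After 5 (back): cur=S back=1 fwd=1
After 6 (forward): cur=F back=2 fwd=0
After 7 (back): cur=S back=1 fwd=1
After 8 (back): cur=HOME back=0 fwd=2
After 9 (visit(G)): cur=G back=1 fwd=0

Answer: back: HOME
current: G
forward: (empty)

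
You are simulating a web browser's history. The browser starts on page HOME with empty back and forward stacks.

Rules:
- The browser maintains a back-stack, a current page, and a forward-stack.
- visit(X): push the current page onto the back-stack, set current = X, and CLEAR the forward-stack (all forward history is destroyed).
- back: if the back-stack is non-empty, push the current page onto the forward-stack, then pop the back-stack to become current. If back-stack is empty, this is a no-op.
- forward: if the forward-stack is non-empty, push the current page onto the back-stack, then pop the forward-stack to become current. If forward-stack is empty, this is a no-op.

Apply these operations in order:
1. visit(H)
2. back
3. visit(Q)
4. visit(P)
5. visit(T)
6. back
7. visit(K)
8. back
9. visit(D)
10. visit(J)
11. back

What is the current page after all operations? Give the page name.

Answer: D

Derivation:
After 1 (visit(H)): cur=H back=1 fwd=0
After 2 (back): cur=HOME back=0 fwd=1
After 3 (visit(Q)): cur=Q back=1 fwd=0
After 4 (visit(P)): cur=P back=2 fwd=0
After 5 (visit(T)): cur=T back=3 fwd=0
After 6 (back): cur=P back=2 fwd=1
After 7 (visit(K)): cur=K back=3 fwd=0
After 8 (back): cur=P back=2 fwd=1
After 9 (visit(D)): cur=D back=3 fwd=0
After 10 (visit(J)): cur=J back=4 fwd=0
After 11 (back): cur=D back=3 fwd=1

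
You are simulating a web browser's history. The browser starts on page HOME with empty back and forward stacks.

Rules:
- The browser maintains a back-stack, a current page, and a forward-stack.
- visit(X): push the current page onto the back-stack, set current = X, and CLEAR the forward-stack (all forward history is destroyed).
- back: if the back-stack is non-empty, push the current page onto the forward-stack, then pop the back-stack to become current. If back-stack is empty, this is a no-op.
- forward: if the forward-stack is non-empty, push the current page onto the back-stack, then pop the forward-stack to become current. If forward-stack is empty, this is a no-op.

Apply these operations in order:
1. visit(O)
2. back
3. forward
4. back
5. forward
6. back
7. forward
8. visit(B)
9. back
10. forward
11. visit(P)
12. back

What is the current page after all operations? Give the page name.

Answer: B

Derivation:
After 1 (visit(O)): cur=O back=1 fwd=0
After 2 (back): cur=HOME back=0 fwd=1
After 3 (forward): cur=O back=1 fwd=0
After 4 (back): cur=HOME back=0 fwd=1
After 5 (forward): cur=O back=1 fwd=0
After 6 (back): cur=HOME back=0 fwd=1
After 7 (forward): cur=O back=1 fwd=0
After 8 (visit(B)): cur=B back=2 fwd=0
After 9 (back): cur=O back=1 fwd=1
After 10 (forward): cur=B back=2 fwd=0
After 11 (visit(P)): cur=P back=3 fwd=0
After 12 (back): cur=B back=2 fwd=1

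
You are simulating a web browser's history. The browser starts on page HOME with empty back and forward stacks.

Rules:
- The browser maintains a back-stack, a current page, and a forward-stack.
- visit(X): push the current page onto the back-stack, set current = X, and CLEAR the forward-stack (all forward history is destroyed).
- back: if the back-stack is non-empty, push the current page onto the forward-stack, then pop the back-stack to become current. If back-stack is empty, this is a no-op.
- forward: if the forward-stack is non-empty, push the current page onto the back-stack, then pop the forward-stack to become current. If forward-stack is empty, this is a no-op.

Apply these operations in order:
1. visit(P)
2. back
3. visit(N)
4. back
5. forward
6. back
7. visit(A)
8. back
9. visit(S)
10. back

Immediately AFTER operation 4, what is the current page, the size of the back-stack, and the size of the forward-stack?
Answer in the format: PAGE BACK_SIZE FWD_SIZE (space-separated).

After 1 (visit(P)): cur=P back=1 fwd=0
After 2 (back): cur=HOME back=0 fwd=1
After 3 (visit(N)): cur=N back=1 fwd=0
After 4 (back): cur=HOME back=0 fwd=1

HOME 0 1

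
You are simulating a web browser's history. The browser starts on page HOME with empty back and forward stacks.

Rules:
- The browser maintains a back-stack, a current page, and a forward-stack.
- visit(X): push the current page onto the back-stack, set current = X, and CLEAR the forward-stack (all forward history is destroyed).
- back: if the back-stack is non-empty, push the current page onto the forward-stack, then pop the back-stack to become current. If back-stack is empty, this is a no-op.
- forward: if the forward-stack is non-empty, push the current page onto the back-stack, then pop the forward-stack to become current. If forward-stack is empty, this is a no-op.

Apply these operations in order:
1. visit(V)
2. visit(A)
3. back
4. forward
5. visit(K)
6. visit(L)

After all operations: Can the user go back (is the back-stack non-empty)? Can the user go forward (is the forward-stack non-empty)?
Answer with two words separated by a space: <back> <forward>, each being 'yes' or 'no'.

After 1 (visit(V)): cur=V back=1 fwd=0
After 2 (visit(A)): cur=A back=2 fwd=0
After 3 (back): cur=V back=1 fwd=1
After 4 (forward): cur=A back=2 fwd=0
After 5 (visit(K)): cur=K back=3 fwd=0
After 6 (visit(L)): cur=L back=4 fwd=0

Answer: yes no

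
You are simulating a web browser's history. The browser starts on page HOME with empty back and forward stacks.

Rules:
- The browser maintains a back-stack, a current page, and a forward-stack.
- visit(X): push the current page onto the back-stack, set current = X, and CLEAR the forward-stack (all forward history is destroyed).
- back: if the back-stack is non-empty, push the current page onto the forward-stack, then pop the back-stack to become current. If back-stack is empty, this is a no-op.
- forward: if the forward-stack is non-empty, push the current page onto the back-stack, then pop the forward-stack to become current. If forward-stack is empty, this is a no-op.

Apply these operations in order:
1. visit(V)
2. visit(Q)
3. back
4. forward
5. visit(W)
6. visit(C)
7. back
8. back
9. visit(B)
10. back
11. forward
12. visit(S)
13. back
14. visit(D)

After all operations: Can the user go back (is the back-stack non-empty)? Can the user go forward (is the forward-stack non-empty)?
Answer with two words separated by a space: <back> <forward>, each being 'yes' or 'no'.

Answer: yes no

Derivation:
After 1 (visit(V)): cur=V back=1 fwd=0
After 2 (visit(Q)): cur=Q back=2 fwd=0
After 3 (back): cur=V back=1 fwd=1
After 4 (forward): cur=Q back=2 fwd=0
After 5 (visit(W)): cur=W back=3 fwd=0
After 6 (visit(C)): cur=C back=4 fwd=0
After 7 (back): cur=W back=3 fwd=1
After 8 (back): cur=Q back=2 fwd=2
After 9 (visit(B)): cur=B back=3 fwd=0
After 10 (back): cur=Q back=2 fwd=1
After 11 (forward): cur=B back=3 fwd=0
After 12 (visit(S)): cur=S back=4 fwd=0
After 13 (back): cur=B back=3 fwd=1
After 14 (visit(D)): cur=D back=4 fwd=0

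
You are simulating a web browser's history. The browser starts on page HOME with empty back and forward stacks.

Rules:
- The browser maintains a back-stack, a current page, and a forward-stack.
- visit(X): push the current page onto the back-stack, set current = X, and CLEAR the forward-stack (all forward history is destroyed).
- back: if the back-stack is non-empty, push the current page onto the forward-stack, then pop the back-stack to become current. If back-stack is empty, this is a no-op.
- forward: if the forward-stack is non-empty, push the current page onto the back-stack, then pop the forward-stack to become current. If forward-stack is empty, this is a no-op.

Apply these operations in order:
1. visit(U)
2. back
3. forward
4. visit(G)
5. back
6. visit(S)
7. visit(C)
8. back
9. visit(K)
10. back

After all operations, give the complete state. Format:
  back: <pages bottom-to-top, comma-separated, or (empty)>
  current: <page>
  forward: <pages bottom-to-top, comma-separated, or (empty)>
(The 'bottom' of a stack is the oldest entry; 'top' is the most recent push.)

Answer: back: HOME,U
current: S
forward: K

Derivation:
After 1 (visit(U)): cur=U back=1 fwd=0
After 2 (back): cur=HOME back=0 fwd=1
After 3 (forward): cur=U back=1 fwd=0
After 4 (visit(G)): cur=G back=2 fwd=0
After 5 (back): cur=U back=1 fwd=1
After 6 (visit(S)): cur=S back=2 fwd=0
After 7 (visit(C)): cur=C back=3 fwd=0
After 8 (back): cur=S back=2 fwd=1
After 9 (visit(K)): cur=K back=3 fwd=0
After 10 (back): cur=S back=2 fwd=1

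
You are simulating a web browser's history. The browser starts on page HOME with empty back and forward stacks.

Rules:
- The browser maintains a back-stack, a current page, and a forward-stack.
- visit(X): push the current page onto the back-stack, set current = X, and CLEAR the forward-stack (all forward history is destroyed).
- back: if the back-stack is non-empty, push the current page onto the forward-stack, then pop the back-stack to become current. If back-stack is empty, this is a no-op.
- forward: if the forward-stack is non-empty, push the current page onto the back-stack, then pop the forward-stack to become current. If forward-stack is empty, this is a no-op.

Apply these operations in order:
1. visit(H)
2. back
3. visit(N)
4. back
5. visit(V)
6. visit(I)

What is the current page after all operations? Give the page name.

After 1 (visit(H)): cur=H back=1 fwd=0
After 2 (back): cur=HOME back=0 fwd=1
After 3 (visit(N)): cur=N back=1 fwd=0
After 4 (back): cur=HOME back=0 fwd=1
After 5 (visit(V)): cur=V back=1 fwd=0
After 6 (visit(I)): cur=I back=2 fwd=0

Answer: I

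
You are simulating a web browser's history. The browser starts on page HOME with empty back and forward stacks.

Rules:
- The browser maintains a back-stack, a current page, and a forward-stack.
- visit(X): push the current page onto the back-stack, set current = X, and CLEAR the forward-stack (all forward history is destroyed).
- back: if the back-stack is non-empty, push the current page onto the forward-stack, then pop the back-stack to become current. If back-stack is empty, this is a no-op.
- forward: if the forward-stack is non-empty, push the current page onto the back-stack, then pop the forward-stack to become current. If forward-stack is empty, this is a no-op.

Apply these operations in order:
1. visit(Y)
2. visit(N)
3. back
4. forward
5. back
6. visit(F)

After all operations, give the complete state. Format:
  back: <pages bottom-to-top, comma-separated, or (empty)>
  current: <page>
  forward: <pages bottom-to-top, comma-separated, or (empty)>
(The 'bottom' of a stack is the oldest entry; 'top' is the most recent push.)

After 1 (visit(Y)): cur=Y back=1 fwd=0
After 2 (visit(N)): cur=N back=2 fwd=0
After 3 (back): cur=Y back=1 fwd=1
After 4 (forward): cur=N back=2 fwd=0
After 5 (back): cur=Y back=1 fwd=1
After 6 (visit(F)): cur=F back=2 fwd=0

Answer: back: HOME,Y
current: F
forward: (empty)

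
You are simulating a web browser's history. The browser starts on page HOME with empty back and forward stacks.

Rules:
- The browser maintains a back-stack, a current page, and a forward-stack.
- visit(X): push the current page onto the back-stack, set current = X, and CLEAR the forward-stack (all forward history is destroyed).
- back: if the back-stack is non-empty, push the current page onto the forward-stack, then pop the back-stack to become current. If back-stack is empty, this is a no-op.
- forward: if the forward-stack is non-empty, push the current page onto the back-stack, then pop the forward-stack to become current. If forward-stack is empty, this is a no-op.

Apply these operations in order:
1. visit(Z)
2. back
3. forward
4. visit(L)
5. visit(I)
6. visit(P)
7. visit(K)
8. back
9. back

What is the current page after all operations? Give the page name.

After 1 (visit(Z)): cur=Z back=1 fwd=0
After 2 (back): cur=HOME back=0 fwd=1
After 3 (forward): cur=Z back=1 fwd=0
After 4 (visit(L)): cur=L back=2 fwd=0
After 5 (visit(I)): cur=I back=3 fwd=0
After 6 (visit(P)): cur=P back=4 fwd=0
After 7 (visit(K)): cur=K back=5 fwd=0
After 8 (back): cur=P back=4 fwd=1
After 9 (back): cur=I back=3 fwd=2

Answer: I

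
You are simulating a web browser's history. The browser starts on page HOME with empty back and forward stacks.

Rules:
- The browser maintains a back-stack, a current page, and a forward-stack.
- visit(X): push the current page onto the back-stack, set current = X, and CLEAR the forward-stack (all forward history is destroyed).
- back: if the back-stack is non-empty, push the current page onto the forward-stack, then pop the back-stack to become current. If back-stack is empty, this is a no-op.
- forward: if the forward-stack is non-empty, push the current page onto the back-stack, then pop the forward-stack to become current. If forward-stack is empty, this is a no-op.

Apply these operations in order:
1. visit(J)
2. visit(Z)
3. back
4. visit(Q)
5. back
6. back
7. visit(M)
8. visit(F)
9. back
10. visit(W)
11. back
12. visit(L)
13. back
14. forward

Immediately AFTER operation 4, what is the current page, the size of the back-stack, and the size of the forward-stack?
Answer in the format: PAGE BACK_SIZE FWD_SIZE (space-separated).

After 1 (visit(J)): cur=J back=1 fwd=0
After 2 (visit(Z)): cur=Z back=2 fwd=0
After 3 (back): cur=J back=1 fwd=1
After 4 (visit(Q)): cur=Q back=2 fwd=0

Q 2 0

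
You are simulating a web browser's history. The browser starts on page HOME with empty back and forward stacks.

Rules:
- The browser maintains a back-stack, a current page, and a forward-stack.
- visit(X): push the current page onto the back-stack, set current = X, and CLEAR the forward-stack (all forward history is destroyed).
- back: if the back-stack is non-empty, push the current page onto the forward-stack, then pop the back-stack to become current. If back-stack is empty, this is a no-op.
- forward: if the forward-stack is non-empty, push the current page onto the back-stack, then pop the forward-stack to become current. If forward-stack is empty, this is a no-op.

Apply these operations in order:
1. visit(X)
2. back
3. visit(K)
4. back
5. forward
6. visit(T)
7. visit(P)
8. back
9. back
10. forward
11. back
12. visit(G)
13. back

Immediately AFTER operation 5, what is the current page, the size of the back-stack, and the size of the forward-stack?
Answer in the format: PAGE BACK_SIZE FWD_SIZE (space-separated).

After 1 (visit(X)): cur=X back=1 fwd=0
After 2 (back): cur=HOME back=0 fwd=1
After 3 (visit(K)): cur=K back=1 fwd=0
After 4 (back): cur=HOME back=0 fwd=1
After 5 (forward): cur=K back=1 fwd=0

K 1 0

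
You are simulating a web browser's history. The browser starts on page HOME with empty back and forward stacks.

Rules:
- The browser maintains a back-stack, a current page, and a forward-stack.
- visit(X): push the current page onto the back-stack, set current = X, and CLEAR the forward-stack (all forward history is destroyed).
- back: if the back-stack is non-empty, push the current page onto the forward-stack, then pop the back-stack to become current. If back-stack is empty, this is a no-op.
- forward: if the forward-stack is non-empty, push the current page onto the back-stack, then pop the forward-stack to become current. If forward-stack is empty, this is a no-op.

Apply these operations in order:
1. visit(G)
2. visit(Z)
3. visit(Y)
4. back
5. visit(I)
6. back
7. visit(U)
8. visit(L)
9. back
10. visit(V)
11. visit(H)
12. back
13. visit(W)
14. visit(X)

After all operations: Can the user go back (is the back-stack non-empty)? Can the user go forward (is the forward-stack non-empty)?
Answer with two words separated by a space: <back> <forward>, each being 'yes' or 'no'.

After 1 (visit(G)): cur=G back=1 fwd=0
After 2 (visit(Z)): cur=Z back=2 fwd=0
After 3 (visit(Y)): cur=Y back=3 fwd=0
After 4 (back): cur=Z back=2 fwd=1
After 5 (visit(I)): cur=I back=3 fwd=0
After 6 (back): cur=Z back=2 fwd=1
After 7 (visit(U)): cur=U back=3 fwd=0
After 8 (visit(L)): cur=L back=4 fwd=0
After 9 (back): cur=U back=3 fwd=1
After 10 (visit(V)): cur=V back=4 fwd=0
After 11 (visit(H)): cur=H back=5 fwd=0
After 12 (back): cur=V back=4 fwd=1
After 13 (visit(W)): cur=W back=5 fwd=0
After 14 (visit(X)): cur=X back=6 fwd=0

Answer: yes no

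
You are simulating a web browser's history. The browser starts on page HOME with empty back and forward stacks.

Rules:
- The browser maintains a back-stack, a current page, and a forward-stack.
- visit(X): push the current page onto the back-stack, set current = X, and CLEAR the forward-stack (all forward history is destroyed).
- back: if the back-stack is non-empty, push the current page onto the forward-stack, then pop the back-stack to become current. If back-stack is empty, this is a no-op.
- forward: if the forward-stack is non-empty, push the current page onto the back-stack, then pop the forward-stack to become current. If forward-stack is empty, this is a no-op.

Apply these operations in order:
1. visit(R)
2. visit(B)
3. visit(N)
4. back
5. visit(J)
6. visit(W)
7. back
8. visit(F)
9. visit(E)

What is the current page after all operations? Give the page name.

Answer: E

Derivation:
After 1 (visit(R)): cur=R back=1 fwd=0
After 2 (visit(B)): cur=B back=2 fwd=0
After 3 (visit(N)): cur=N back=3 fwd=0
After 4 (back): cur=B back=2 fwd=1
After 5 (visit(J)): cur=J back=3 fwd=0
After 6 (visit(W)): cur=W back=4 fwd=0
After 7 (back): cur=J back=3 fwd=1
After 8 (visit(F)): cur=F back=4 fwd=0
After 9 (visit(E)): cur=E back=5 fwd=0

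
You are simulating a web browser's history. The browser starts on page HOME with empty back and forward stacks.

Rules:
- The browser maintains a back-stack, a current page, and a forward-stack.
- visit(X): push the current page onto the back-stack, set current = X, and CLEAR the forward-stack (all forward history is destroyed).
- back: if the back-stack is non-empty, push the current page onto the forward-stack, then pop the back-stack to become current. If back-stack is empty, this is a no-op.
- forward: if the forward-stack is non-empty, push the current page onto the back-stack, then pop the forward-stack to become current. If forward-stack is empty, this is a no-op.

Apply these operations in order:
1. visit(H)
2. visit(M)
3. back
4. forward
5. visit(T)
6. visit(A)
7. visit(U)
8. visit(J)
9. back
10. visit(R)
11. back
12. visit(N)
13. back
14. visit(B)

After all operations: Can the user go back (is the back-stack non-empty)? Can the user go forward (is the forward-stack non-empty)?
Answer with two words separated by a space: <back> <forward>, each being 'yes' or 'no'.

After 1 (visit(H)): cur=H back=1 fwd=0
After 2 (visit(M)): cur=M back=2 fwd=0
After 3 (back): cur=H back=1 fwd=1
After 4 (forward): cur=M back=2 fwd=0
After 5 (visit(T)): cur=T back=3 fwd=0
After 6 (visit(A)): cur=A back=4 fwd=0
After 7 (visit(U)): cur=U back=5 fwd=0
After 8 (visit(J)): cur=J back=6 fwd=0
After 9 (back): cur=U back=5 fwd=1
After 10 (visit(R)): cur=R back=6 fwd=0
After 11 (back): cur=U back=5 fwd=1
After 12 (visit(N)): cur=N back=6 fwd=0
After 13 (back): cur=U back=5 fwd=1
After 14 (visit(B)): cur=B back=6 fwd=0

Answer: yes no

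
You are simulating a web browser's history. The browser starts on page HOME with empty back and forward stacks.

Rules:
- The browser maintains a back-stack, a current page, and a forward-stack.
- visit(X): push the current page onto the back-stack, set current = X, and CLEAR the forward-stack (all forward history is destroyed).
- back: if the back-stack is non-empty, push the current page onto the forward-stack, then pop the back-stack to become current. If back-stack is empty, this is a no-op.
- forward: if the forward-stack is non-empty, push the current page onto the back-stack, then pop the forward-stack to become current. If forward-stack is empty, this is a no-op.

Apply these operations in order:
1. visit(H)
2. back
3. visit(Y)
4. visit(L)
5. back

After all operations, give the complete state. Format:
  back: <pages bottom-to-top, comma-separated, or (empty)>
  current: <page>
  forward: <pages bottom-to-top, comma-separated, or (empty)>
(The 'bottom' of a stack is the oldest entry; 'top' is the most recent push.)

Answer: back: HOME
current: Y
forward: L

Derivation:
After 1 (visit(H)): cur=H back=1 fwd=0
After 2 (back): cur=HOME back=0 fwd=1
After 3 (visit(Y)): cur=Y back=1 fwd=0
After 4 (visit(L)): cur=L back=2 fwd=0
After 5 (back): cur=Y back=1 fwd=1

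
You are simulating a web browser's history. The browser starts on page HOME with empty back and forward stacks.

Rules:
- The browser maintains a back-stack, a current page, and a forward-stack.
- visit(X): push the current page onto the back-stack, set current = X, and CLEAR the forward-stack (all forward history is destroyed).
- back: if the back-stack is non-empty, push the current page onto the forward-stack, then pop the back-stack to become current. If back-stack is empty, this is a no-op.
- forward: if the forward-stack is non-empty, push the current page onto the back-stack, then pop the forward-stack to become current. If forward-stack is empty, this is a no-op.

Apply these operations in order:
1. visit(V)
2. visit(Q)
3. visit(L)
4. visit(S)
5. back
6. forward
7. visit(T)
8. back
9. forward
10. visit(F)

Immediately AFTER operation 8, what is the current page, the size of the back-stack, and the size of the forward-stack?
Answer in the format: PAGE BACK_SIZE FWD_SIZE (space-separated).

After 1 (visit(V)): cur=V back=1 fwd=0
After 2 (visit(Q)): cur=Q back=2 fwd=0
After 3 (visit(L)): cur=L back=3 fwd=0
After 4 (visit(S)): cur=S back=4 fwd=0
After 5 (back): cur=L back=3 fwd=1
After 6 (forward): cur=S back=4 fwd=0
After 7 (visit(T)): cur=T back=5 fwd=0
After 8 (back): cur=S back=4 fwd=1

S 4 1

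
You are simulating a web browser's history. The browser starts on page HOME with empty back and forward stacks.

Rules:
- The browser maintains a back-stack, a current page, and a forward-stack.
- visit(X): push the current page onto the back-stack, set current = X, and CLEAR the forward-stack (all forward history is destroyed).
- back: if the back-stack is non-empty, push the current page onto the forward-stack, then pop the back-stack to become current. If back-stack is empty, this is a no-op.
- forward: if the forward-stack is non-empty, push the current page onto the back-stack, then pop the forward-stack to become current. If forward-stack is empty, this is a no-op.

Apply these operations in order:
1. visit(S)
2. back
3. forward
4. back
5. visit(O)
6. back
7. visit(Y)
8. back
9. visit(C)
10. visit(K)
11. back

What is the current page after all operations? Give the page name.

Answer: C

Derivation:
After 1 (visit(S)): cur=S back=1 fwd=0
After 2 (back): cur=HOME back=0 fwd=1
After 3 (forward): cur=S back=1 fwd=0
After 4 (back): cur=HOME back=0 fwd=1
After 5 (visit(O)): cur=O back=1 fwd=0
After 6 (back): cur=HOME back=0 fwd=1
After 7 (visit(Y)): cur=Y back=1 fwd=0
After 8 (back): cur=HOME back=0 fwd=1
After 9 (visit(C)): cur=C back=1 fwd=0
After 10 (visit(K)): cur=K back=2 fwd=0
After 11 (back): cur=C back=1 fwd=1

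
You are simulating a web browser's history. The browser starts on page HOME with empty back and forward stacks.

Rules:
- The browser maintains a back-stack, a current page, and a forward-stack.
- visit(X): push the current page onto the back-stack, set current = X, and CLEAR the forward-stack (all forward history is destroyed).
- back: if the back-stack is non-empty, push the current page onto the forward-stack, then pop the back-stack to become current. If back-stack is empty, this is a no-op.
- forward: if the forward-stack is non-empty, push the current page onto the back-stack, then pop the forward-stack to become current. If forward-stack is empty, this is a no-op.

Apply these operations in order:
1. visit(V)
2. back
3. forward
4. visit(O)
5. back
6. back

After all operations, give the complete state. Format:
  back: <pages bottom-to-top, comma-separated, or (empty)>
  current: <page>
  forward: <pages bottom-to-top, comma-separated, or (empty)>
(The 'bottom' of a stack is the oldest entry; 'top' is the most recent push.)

Answer: back: (empty)
current: HOME
forward: O,V

Derivation:
After 1 (visit(V)): cur=V back=1 fwd=0
After 2 (back): cur=HOME back=0 fwd=1
After 3 (forward): cur=V back=1 fwd=0
After 4 (visit(O)): cur=O back=2 fwd=0
After 5 (back): cur=V back=1 fwd=1
After 6 (back): cur=HOME back=0 fwd=2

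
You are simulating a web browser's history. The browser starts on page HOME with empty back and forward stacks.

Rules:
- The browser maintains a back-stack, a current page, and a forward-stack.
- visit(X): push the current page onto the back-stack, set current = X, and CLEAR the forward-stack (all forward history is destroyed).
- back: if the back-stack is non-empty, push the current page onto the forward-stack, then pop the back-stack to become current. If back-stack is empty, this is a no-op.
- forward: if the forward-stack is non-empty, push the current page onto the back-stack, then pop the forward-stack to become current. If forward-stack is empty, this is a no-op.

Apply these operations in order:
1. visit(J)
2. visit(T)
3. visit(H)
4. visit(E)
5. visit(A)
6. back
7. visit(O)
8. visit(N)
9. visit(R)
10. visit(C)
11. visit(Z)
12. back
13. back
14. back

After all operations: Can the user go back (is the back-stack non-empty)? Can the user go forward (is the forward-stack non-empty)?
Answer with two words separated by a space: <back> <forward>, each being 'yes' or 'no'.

Answer: yes yes

Derivation:
After 1 (visit(J)): cur=J back=1 fwd=0
After 2 (visit(T)): cur=T back=2 fwd=0
After 3 (visit(H)): cur=H back=3 fwd=0
After 4 (visit(E)): cur=E back=4 fwd=0
After 5 (visit(A)): cur=A back=5 fwd=0
After 6 (back): cur=E back=4 fwd=1
After 7 (visit(O)): cur=O back=5 fwd=0
After 8 (visit(N)): cur=N back=6 fwd=0
After 9 (visit(R)): cur=R back=7 fwd=0
After 10 (visit(C)): cur=C back=8 fwd=0
After 11 (visit(Z)): cur=Z back=9 fwd=0
After 12 (back): cur=C back=8 fwd=1
After 13 (back): cur=R back=7 fwd=2
After 14 (back): cur=N back=6 fwd=3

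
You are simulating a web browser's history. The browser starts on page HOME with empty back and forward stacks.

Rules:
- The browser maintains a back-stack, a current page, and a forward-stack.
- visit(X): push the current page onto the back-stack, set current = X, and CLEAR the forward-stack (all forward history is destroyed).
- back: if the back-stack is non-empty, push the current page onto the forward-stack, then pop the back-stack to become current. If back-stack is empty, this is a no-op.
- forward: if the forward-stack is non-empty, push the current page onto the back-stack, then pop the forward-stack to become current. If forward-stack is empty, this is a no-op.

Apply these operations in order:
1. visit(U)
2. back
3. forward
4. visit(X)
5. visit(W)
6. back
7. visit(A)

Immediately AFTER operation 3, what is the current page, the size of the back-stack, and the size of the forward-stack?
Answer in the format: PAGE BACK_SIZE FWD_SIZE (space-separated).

After 1 (visit(U)): cur=U back=1 fwd=0
After 2 (back): cur=HOME back=0 fwd=1
After 3 (forward): cur=U back=1 fwd=0

U 1 0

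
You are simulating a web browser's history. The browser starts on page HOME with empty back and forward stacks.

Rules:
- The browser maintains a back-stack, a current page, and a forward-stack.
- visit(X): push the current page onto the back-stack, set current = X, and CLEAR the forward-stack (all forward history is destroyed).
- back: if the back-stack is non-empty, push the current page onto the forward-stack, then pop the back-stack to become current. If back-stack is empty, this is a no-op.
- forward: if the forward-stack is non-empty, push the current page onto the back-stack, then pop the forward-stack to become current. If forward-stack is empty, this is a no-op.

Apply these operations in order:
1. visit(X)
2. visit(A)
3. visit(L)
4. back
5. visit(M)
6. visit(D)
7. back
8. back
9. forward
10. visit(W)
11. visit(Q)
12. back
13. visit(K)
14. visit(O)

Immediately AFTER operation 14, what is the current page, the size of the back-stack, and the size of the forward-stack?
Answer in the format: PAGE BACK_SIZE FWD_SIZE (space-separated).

After 1 (visit(X)): cur=X back=1 fwd=0
After 2 (visit(A)): cur=A back=2 fwd=0
After 3 (visit(L)): cur=L back=3 fwd=0
After 4 (back): cur=A back=2 fwd=1
After 5 (visit(M)): cur=M back=3 fwd=0
After 6 (visit(D)): cur=D back=4 fwd=0
After 7 (back): cur=M back=3 fwd=1
After 8 (back): cur=A back=2 fwd=2
After 9 (forward): cur=M back=3 fwd=1
After 10 (visit(W)): cur=W back=4 fwd=0
After 11 (visit(Q)): cur=Q back=5 fwd=0
After 12 (back): cur=W back=4 fwd=1
After 13 (visit(K)): cur=K back=5 fwd=0
After 14 (visit(O)): cur=O back=6 fwd=0

O 6 0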